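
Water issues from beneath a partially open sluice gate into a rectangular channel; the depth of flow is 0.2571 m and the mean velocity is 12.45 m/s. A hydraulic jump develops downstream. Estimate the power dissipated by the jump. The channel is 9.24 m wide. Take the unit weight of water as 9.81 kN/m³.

P = 1556 kW

Fr₁ = V₁/√(g·y₁) = 12.45/√(9.81×0.2571) = 7.839.
Sequent-depth ratio: y₂/y₁ = ½[√(1 + 8Fr₁²) − 1] = ½[√492.65 − 1] = 10.60.
y₂ = 10.60 × 0.2571 = 2.725 m.
q = V₁·y₁ = 12.45 × 0.2571 = 3.201 m²/s. V₂ = q/y₂ = 3.201/2.725 = 1.175 m/s. E₁ = y₁ + V₁²/2g = 8.157 m; E₂ = y₂ + V₂²/2g = 2.795 m. ΔE = E₁ − E₂ = 5.362 m.
Q = q·b = 3.201 × 9.24 = 29.58 m³/s. P = γ·Q·ΔE = 9.81 × 29.58 × 5.362 = 1556 kW.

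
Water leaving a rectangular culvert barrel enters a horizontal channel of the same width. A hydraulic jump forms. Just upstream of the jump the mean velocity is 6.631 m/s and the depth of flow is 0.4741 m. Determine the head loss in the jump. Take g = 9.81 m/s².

ΔE = 0.7280 m

Fr₁ = V₁/√(g·y₁) = 6.631/√(9.81×0.4741) = 3.075.
Bélanger equation: y₂/y₁ = ½[√(1 + 8Fr₁²) − 1] = ½[√76.633 − 1] = 3.877.
y₂ = 3.877 × 0.4741 = 1.838 m.
q = V₁·y₁ = 6.631 × 0.4741 = 3.144 m²/s. V₂ = q/y₂ = 3.144/1.838 = 1.710 m/s. E₁ = y₁ + V₁²/2g = 2.715 m; E₂ = y₂ + V₂²/2g = 1.987 m. ΔE = E₁ − E₂ = 0.7280 m.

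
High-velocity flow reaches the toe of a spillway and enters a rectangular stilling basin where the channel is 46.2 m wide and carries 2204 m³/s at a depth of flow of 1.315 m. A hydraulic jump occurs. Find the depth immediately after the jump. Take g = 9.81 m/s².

q = Q/b = 2204/46.2 = 47.71 m²/s; V₁ = q/y₁ = 36.28 m/s. Fr₁ = V₁/√(g·y₁) = 10.10.
From the momentum equation for a rectangular channel, y₂/y₁ = ½[√(1 + 8Fr₁²) − 1] = ½[√817.17 − 1] = 13.79.
y₂ = 13.79 × 1.315 = 18.14 m.

y₂ = 18.14 m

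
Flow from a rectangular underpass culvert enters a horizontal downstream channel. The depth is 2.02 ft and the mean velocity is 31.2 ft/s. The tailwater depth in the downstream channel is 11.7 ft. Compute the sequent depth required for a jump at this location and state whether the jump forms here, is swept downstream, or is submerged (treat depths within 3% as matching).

Fr₁ = V₁/√(g·y₁) = 31.2/√(32.2×2.02) = 3.87.
By Bélanger, y₂/y₁ = ½[√(1 + 8Fr₁²) − 1] = ½[√120.7 − 1] = 4.99.
y₂ = 4.99 × 2.02 = 10.1 ft.
Tailwater y_tw = 11.7 ft: y_tw > y₂, so the jump is submerged.

y₂ = 10.1 ft; the jump is submerged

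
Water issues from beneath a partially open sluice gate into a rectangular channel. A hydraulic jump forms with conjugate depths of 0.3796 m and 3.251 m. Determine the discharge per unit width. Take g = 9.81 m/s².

q = 4.688 m²/s

For a rectangular channel the momentum equation gives q² = ½·g·y₁·y₂·(y₁ + y₂) = ½×9.81×0.3796×3.251×3.631 = 21.98.
q = √21.98 = 4.688 m²/s.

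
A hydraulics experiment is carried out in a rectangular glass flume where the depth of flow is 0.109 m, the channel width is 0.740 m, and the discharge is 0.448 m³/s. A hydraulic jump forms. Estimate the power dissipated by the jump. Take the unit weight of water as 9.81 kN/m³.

P = 3.85 kW

q = Q/b = 0.448/0.740 = 0.605 m²/s; V₁ = q/y₁ = 5.55 m/s. Fr₁ = V₁/√(g·y₁) = 5.37.
Bélanger equation: y₂/y₁ = ½[√(1 + 8Fr₁²) − 1] = ½[√231.8 − 1] = 7.11.
y₂ = 7.11 × 0.109 = 0.775 m.
V₂ = q/y₂ = 0.605/0.775 = 0.781 m/s. E₁ = y₁ + V₁²/2g = 1.68 m; E₂ = y₂ + V₂²/2g = 0.806 m. ΔE = E₁ − E₂ = 0.875 m.
P = γ·Q·ΔE = 9.81 × 0.448 × 0.875 = 3.85 kW.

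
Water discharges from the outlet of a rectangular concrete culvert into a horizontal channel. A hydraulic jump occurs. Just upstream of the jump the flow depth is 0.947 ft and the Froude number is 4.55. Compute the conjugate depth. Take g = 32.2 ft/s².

Fr₁ = 4.55 (given).
By Bélanger, y₂/y₁ = ½[√(1 + 8Fr₁²) − 1] = ½[√166.6 − 1] = 5.95.
y₂ = 5.95 × 0.947 = 5.64 ft.

y₂ = 5.64 ft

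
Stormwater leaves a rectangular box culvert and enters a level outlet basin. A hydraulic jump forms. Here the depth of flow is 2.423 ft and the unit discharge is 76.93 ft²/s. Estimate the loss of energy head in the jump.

V₁ = q/y₁ = 76.93/2.423 = 31.75 ft/s. Fr₁ = V₁/√(g·y₁) = 31.75/√(32.2×2.423) = 3.594.
Bélanger equation: y₂/y₁ = ½[√(1 + 8Fr₁²) − 1] = ½[√104.36 − 1] = 4.608.
y₂ = 4.608 × 2.423 = 11.16 ft.
Head loss: ΔE = (y₂ − y₁)³/(4y₁y₂) = (11.16 − 2.423)³/(4×2.423×11.16) = 668.1/108.2 = 6.174 ft.

ΔE = 6.174 ft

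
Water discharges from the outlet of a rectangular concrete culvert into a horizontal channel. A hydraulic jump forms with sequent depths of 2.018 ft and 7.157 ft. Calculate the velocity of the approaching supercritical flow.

For a rectangular channel the momentum equation gives q² = ½·g·y₁·y₂·(y₁ + y₂) = ½×32.2×2.018×7.157×9.175 = 2133.
q = √2133 = 46.19 ft²/s.
V₁ = q/y₁ = 46.19/2.018 = 22.89 ft/s.

V₁ = 22.89 ft/s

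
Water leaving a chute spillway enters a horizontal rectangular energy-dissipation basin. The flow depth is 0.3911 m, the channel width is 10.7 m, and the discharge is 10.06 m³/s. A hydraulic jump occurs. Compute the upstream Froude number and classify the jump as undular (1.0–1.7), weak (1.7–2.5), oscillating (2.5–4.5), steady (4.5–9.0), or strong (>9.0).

q = Q/b = 10.06/10.7 = 0.9402 m²/s; V₁ = q/y₁ = 2.404 m/s. Fr₁ = V₁/√(g·y₁) = 1.227.
Fr₁ = 1.227 lies in the undular range.

Fr₁ = 1.227; undular jump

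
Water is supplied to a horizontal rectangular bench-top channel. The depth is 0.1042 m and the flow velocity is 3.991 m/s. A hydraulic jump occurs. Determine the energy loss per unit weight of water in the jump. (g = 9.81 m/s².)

Fr₁ = V₁/√(g·y₁) = 3.991/√(9.81×0.1042) = 3.947.
From the momentum equation for a rectangular channel, y₂/y₁ = ½[√(1 + 8Fr₁²) − 1] = ½[√125.66 − 1] = 5.105.
y₂ = 5.105 × 0.1042 = 0.5319 m.
Head loss: ΔE = (y₂ − y₁)³/(4y₁y₂) = (0.5319 − 0.1042)³/(4×0.1042×0.5319) = 0.07825/0.2217 = 0.3530 m.

ΔE = 0.3530 m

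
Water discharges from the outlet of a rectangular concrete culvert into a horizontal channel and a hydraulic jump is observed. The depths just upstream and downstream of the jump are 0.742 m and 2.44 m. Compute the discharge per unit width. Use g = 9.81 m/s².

q = 5.32 m²/s

For a rectangular channel the momentum equation gives q² = ½·g·y₁·y₂·(y₁ + y₂) = ½×9.81×0.742×2.44×3.18 = 28.3.
q = √28.3 = 5.32 m²/s.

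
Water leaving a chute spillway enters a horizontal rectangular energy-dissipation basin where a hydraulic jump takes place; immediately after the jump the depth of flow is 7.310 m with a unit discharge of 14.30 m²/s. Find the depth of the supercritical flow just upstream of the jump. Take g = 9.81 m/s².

V₂ = q/y₂ = 14.30/7.310 = 1.956 m/s; Fr₂ = V₂/√(g·y₂) = 0.2310.
The Bélanger relation is symmetric: y₁/y₂ = ½[√(1 + 8Fr₂²) − 1] = ½[√1.4269 − 1] = 0.09727.
y₁ = 0.09727 × 7.310 = 0.7110 m.

y₁ = 0.7110 m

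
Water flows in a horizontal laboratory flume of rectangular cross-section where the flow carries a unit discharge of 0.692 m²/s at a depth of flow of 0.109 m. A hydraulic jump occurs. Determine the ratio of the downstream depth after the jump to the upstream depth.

y₂/y₁ = 8.20

V₁ = q/y₁ = 0.692/0.109 = 6.35 m/s. Fr₁ = V₁/√(g·y₁) = 6.35/√(9.81×0.109) = 6.14.
Conjugate-depth relation: y₂/y₁ = ½[√(1 + 8Fr₁²) − 1] = ½[√302.5 − 1] = 8.20.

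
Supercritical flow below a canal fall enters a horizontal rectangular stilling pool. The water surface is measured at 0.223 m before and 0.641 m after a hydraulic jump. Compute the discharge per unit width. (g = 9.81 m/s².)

For a rectangular channel the momentum equation gives q² = ½·g·y₁·y₂·(y₁ + y₂) = ½×9.81×0.223×0.641×0.864 = 0.606.
q = √0.606 = 0.778 m²/s.

q = 0.778 m²/s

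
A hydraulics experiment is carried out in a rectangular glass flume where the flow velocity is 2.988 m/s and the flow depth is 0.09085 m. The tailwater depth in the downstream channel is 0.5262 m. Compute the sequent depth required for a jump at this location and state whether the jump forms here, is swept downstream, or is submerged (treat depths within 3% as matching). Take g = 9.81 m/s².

y₂ = 0.3638 m; the jump is submerged

Fr₁ = V₁/√(g·y₁) = 2.988/√(9.81×0.09085) = 3.165.
Bélanger equation: y₂/y₁ = ½[√(1 + 8Fr₁²) − 1] = ½[√81.141 − 1] = 4.004.
y₂ = 4.004 × 0.09085 = 0.3638 m.
Tailwater y_tw = 0.5262 m: y_tw > y₂, so the jump is submerged.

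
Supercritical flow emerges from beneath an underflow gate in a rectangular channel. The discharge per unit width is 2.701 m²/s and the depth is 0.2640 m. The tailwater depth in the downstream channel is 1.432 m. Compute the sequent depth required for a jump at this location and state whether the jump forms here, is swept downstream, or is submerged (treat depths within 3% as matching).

V₁ = q/y₁ = 2.701/0.2640 = 10.23 m/s. Fr₁ = V₁/√(g·y₁) = 10.23/√(9.81×0.2640) = 6.357.
Sequent-depth ratio: y₂/y₁ = ½[√(1 + 8Fr₁²) − 1] = ½[√324.34 − 1] = 8.505.
y₂ = 8.505 × 0.2640 = 2.245 m.
Tailwater y_tw = 1.432 m: y_tw < y₂, so the jump is swept downstream.

y₂ = 2.245 m; the jump is swept downstream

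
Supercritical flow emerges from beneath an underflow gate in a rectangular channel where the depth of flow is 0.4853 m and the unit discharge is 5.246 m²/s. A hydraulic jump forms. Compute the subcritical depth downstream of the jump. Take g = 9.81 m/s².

V₁ = q/y₁ = 5.246/0.4853 = 10.81 m/s. Fr₁ = V₁/√(g·y₁) = 10.81/√(9.81×0.4853) = 4.954.
Bélanger equation: y₂/y₁ = ½[√(1 + 8Fr₁²) − 1] = ½[√197.36 − 1] = 6.524.
y₂ = 6.524 × 0.4853 = 3.166 m.

y₂ = 3.166 m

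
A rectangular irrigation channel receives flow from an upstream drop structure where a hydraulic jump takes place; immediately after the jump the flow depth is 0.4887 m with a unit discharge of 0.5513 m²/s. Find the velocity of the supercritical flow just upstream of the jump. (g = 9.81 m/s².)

V₂ = q/y₂ = 0.5513/0.4887 = 1.128 m/s; Fr₂ = V₂/√(g·y₂) = 0.5152.
The Bélanger relation is symmetric: y₁/y₂ = ½[√(1 + 8Fr₂²) − 1] = ½[√3.1236 − 1] = 0.3837.
y₁ = 0.3837 × 0.4887 = 0.1875 m.
V₁ = q/y₁ = 0.5513/0.1875 = 2.940 m/s.

V₁ = 2.940 m/s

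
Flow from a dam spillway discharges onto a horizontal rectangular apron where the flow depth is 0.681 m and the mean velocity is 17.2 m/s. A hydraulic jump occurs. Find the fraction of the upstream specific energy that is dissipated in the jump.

Fr₁ = V₁/√(g·y₁) = 17.2/√(9.81×0.681) = 6.65.
Bélanger equation: y₂/y₁ = ½[√(1 + 8Fr₁²) − 1] = ½[√355.3 − 1] = 8.92.
y₂ = 8.92 × 0.681 = 6.08 m.
E₁ = y₁ + V₁²/2g = 15.8 m. ΔE = (y₂ − y₁)³/(4y₁y₂) = 9.49 m. ΔE/E₁ = 9.49/15.8 = 0.602.

ΔE/E₁ = 0.602 (60.2%)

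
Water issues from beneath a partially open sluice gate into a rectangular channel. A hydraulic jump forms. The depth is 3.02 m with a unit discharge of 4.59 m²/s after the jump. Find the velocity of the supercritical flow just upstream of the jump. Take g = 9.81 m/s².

V₁ = 11.1 m/s

V₂ = q/y₂ = 4.59/3.02 = 1.52 m/s; Fr₂ = V₂/√(g·y₂) = 0.279.
Since the conjugate-depth ratio holds either way, y₁/y₂ = ½[√(1 + 8Fr₂²) − 1] = ½[√1.624 − 1] = 0.137.
y₁ = 0.137 × 3.02 = 0.414 m.
V₁ = q/y₁ = 4.59/0.414 = 11.1 m/s.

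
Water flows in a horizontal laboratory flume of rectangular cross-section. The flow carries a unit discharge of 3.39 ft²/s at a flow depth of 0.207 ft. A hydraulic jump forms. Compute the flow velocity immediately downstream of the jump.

V₂ = 1.93 ft/s

V₁ = q/y₁ = 3.39/0.207 = 16.4 ft/s. Fr₁ = V₁/√(g·y₁) = 16.4/√(32.2×0.207) = 6.34.
Sequent-depth ratio: y₂/y₁ = ½[√(1 + 8Fr₁²) − 1] = ½[√322.9 − 1] = 8.48.
y₂ = 8.48 × 0.207 = 1.76 ft.
V₂ = q/y₂ = 3.39/1.76 = 1.93 ft/s.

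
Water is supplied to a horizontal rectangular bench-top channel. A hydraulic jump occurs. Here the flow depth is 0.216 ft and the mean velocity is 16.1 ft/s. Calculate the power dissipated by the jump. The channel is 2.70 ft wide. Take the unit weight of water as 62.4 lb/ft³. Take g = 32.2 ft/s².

P = 2.58 hp

Fr₁ = V₁/√(g·y₁) = 16.1/√(32.2×0.216) = 6.10.
Bélanger equation: y₂/y₁ = ½[√(1 + 8Fr₁²) − 1] = ½[√299.1 − 1] = 8.15.
y₂ = 8.15 × 0.216 = 1.76 ft.
Head loss: ΔE = (y₂ − y₁)³/(4y₁y₂) = (1.76 − 0.216)³/(4×0.216×1.76) = 3.68/1.52 = 2.42 ft.
q = V₁·y₁ = 16.1 × 0.216 = 3.48 ft²/s. Q = q·b = 3.48 × 2.70 = 9.39 cfs. P = γ·Q·ΔE/550 = 62.4 × 9.39 × 2.42 / 550 = 2.58 hp.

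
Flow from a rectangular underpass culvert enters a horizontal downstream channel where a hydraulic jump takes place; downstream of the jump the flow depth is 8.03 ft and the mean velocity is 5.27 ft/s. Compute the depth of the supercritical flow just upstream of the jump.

Fr₂ = V₂/√(g·y₂) = 5.27/√(32.2×8.03) = 0.328.
The Bélanger relation is symmetric: y₁/y₂ = ½[√(1 + 8Fr₂²) − 1] = ½[√1.859 − 1] = 0.182.
y₁ = 0.182 × 8.03 = 1.46 ft.

y₁ = 1.46 ft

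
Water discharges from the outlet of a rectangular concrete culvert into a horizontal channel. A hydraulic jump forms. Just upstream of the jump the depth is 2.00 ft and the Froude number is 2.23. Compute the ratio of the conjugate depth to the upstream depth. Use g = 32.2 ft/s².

y₂/y₁ = 2.69

Fr₁ = 2.23 (given).
By Bélanger, y₂/y₁ = ½[√(1 + 8Fr₁²) − 1] = ½[√40.78 − 1] = 2.69.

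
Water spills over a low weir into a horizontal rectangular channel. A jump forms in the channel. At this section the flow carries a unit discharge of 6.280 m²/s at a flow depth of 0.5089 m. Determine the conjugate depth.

y₂ = 3.729 m

V₁ = q/y₁ = 6.280/0.5089 = 12.34 m/s. Fr₁ = V₁/√(g·y₁) = 12.34/√(9.81×0.5089) = 5.523.
Conjugate-depth relation: y₂/y₁ = ½[√(1 + 8Fr₁²) − 1] = ½[√245.03 − 1] = 7.327.
y₂ = 7.327 × 0.5089 = 3.729 m.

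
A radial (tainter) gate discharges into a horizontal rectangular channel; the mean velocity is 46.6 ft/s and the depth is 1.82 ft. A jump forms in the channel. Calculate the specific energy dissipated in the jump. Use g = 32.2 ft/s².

Fr₁ = V₁/√(g·y₁) = 46.6/√(32.2×1.82) = 6.09.
Conjugate-depth relation: y₂/y₁ = ½[√(1 + 8Fr₁²) − 1] = ½[√297.4 − 1] = 8.12.
y₂ = 8.12 × 1.82 = 14.8 ft.
Head loss: ΔE = (y₂ − y₁)³/(4y₁y₂) = (14.8 − 1.82)³/(4×1.82×14.8) = 2179/108 = 20.2 ft.

ΔE = 20.2 ft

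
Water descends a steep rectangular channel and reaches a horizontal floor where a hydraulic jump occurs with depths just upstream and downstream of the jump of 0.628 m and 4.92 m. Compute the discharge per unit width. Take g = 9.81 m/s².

q = 9.17 m²/s

For a rectangular channel the momentum equation gives q² = ½·g·y₁·y₂·(y₁ + y₂) = ½×9.81×0.628×4.92×5.55 = 84.1.
q = √84.1 = 9.17 m²/s.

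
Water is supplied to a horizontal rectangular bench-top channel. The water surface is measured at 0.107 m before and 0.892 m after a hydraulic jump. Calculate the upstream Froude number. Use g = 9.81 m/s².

Fr₁ = 6.24

For a rectangular channel the momentum equation gives q² = ½·g·y₁·y₂·(y₁ + y₂) = ½×9.81×0.107×0.892×0.999 = 0.468.
q = √0.468 = 0.684 m²/s.
V₁ = q/y₁ = 6.39 m/s; Fr₁ = V₁/√(g·y₁) = 6.24.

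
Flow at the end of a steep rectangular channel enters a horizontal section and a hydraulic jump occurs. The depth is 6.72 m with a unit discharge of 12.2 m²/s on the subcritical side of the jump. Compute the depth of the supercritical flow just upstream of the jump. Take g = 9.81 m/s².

y₁ = 0.616 m

V₂ = q/y₂ = 12.2/6.72 = 1.82 m/s; Fr₂ = V₂/√(g·y₂) = 0.224.
From the momentum equation (using Fr₂), y₁/y₂ = ½[√(1 + 8Fr₂²) − 1] = ½[√1.400 − 1] = 0.0916.
y₁ = 0.0916 × 6.72 = 0.616 m.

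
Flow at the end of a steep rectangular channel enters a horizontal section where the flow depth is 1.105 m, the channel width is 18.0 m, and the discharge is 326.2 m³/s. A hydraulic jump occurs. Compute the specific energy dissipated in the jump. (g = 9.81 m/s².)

q = Q/b = 326.2/18.0 = 18.12 m²/s; V₁ = q/y₁ = 16.40 m/s. Fr₁ = V₁/√(g·y₁) = 4.981.
Conjugate-depth relation: y₂/y₁ = ½[√(1 + 8Fr₁²) − 1] = ½[√199.50 − 1] = 6.562.
y₂ = 6.562 × 1.105 = 7.251 m.
V₂ = q/y₂ = 18.12/7.251 = 2.499 m/s. E₁ = y₁ + V₁²/2g = 14.81 m; E₂ = y₂ + V₂²/2g = 7.570 m. ΔE = E₁ − E₂ = 7.244 m.

ΔE = 7.244 m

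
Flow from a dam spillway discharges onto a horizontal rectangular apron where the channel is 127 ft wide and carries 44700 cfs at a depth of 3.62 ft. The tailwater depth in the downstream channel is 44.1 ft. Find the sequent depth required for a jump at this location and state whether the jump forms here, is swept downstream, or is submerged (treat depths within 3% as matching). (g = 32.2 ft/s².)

y₂ = 44.3 ft; the jump forms here

q = Q/b = 44700/127 = 352 ft²/s; V₁ = q/y₁ = 97.2 ft/s. Fr₁ = V₁/√(g·y₁) = 9.01.
Sequent-depth ratio: y₂/y₁ = ½[√(1 + 8Fr₁²) − 1] = ½[√649.8 − 1] = 12.2.
y₂ = 12.2 × 3.62 = 44.3 ft.
Tailwater y_tw = 44.1 ft: y_tw ≈ y₂, so the jump forms here.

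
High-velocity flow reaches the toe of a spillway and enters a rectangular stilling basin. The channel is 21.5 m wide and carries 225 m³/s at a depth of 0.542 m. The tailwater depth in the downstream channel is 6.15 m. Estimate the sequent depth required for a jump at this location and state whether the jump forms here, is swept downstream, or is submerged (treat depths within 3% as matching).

y₂ = 6.15 m; the jump forms here

q = Q/b = 225/21.5 = 10.5 m²/s; V₁ = q/y₁ = 19.3 m/s. Fr₁ = V₁/√(g·y₁) = 8.37.
From the momentum equation for a rectangular channel, y₂/y₁ = ½[√(1 + 8Fr₁²) − 1] = ½[√561.9 − 1] = 11.4.
y₂ = 11.4 × 0.542 = 6.15 m.
Tailwater y_tw = 6.15 m: y_tw ≈ y₂, so the jump forms here.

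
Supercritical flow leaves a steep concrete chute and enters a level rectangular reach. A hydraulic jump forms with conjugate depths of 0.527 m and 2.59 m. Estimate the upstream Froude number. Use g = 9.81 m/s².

Fr₁ = 3.81

For a rectangular channel the momentum equation gives q² = ½·g·y₁·y₂·(y₁ + y₂) = ½×9.81×0.527×2.59×3.12 = 20.9.
q = √20.9 = 4.57 m²/s.
V₁ = q/y₁ = 8.67 m/s; Fr₁ = V₁/√(g·y₁) = 3.81.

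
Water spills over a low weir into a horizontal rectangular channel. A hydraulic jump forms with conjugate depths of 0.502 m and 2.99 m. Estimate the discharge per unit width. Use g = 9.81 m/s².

For a rectangular channel the momentum equation gives q² = ½·g·y₁·y₂·(y₁ + y₂) = ½×9.81×0.502×2.99×3.49 = 25.7.
q = √25.7 = 5.07 m²/s.

q = 5.07 m²/s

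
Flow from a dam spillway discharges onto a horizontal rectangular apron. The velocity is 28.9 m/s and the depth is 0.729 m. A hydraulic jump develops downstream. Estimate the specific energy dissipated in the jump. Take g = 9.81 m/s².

ΔE = 32.3 m

Fr₁ = V₁/√(g·y₁) = 28.9/√(9.81×0.729) = 10.8.
Conjugate-depth relation: y₂/y₁ = ½[√(1 + 8Fr₁²) − 1] = ½[√935.3 − 1] = 14.8.
y₂ = 14.8 × 0.729 = 10.8 m.
Head loss: ΔE = (y₂ − y₁)³/(4y₁y₂) = (10.8 − 0.729)³/(4×0.729×10.8) = 1016/31.4 = 32.3 m.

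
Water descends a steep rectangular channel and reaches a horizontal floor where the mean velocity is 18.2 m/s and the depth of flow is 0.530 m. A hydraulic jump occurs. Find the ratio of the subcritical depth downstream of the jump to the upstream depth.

y₂/y₁ = 10.8

Fr₁ = V₁/√(g·y₁) = 18.2/√(9.81×0.530) = 7.98.
From the momentum equation for a rectangular channel, y₂/y₁ = ½[√(1 + 8Fr₁²) − 1] = ½[√510.7 − 1] = 10.8.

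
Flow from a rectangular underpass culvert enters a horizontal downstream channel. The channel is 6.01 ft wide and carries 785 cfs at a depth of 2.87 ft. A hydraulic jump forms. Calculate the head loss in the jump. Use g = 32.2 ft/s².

ΔE = 16.4 ft

q = Q/b = 785/6.01 = 131 ft²/s; V₁ = q/y₁ = 45.5 ft/s. Fr₁ = V₁/√(g·y₁) = 4.73.
From the momentum equation for a rectangular channel, y₂/y₁ = ½[√(1 + 8Fr₁²) − 1] = ½[√180.3 − 1] = 6.21.
y₂ = 6.21 × 2.87 = 17.8 ft.
Head loss: ΔE = (y₂ − y₁)³/(4y₁y₂) = (17.8 − 2.87)³/(4×2.87×17.8) = 3350/205 = 16.4 ft.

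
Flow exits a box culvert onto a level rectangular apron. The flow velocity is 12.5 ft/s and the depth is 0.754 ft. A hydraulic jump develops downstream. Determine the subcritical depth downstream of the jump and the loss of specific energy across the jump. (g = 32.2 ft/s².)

y₂ = 2.35 ft; ΔE = 0.577 ft

Fr₁ = V₁/√(g·y₁) = 12.5/√(32.2×0.754) = 2.54.
Conjugate-depth relation: y₂/y₁ = ½[√(1 + 8Fr₁²) − 1] = ½[√52.49 − 1] = 3.12.
y₂ = 3.12 × 0.754 = 2.35 ft.
q = V₁·y₁ = 12.5 × 0.754 = 9.43 ft²/s. V₂ = q/y₂ = 9.43/2.35 = 4.00 ft/s. E₁ = y₁ + V₁²/2g = 3.18 ft; E₂ = y₂ + V₂²/2g = 2.60 ft. ΔE = E₁ − E₂ = 0.577 ft.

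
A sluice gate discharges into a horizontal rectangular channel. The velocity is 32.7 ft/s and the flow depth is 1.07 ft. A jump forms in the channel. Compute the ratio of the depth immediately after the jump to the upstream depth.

y₂/y₁ = 7.39

Fr₁ = V₁/√(g·y₁) = 32.7/√(32.2×1.07) = 5.57.
From the momentum equation for a rectangular channel, y₂/y₁ = ½[√(1 + 8Fr₁²) − 1] = ½[√249.3 − 1] = 7.39.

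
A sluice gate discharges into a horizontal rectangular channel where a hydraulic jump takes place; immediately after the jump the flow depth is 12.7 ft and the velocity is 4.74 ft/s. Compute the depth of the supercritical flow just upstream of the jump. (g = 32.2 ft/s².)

Fr₂ = V₂/√(g·y₂) = 4.74/√(32.2×12.7) = 0.234.
The Bélanger relation is symmetric: y₁/y₂ = ½[√(1 + 8Fr₂²) − 1] = ½[√1.440 − 1] = 0.0999.
y₁ = 0.0999 × 12.7 = 1.27 ft.

y₁ = 1.27 ft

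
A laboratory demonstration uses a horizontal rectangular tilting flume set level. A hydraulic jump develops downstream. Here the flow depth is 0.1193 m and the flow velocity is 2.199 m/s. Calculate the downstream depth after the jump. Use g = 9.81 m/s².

y₂ = 0.2884 m

Fr₁ = V₁/√(g·y₁) = 2.199/√(9.81×0.1193) = 2.033.
Bélanger equation: y₂/y₁ = ½[√(1 + 8Fr₁²) − 1] = ½[√34.055 − 1] = 2.418.
y₂ = 2.418 × 0.1193 = 0.2884 m.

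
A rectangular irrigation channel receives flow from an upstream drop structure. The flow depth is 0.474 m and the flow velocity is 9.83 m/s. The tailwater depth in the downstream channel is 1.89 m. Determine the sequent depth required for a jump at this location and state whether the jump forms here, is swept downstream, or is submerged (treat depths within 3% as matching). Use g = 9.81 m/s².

y₂ = 2.83 m; the jump is swept downstream

Fr₁ = V₁/√(g·y₁) = 9.83/√(9.81×0.474) = 4.56.
From the momentum equation for a rectangular channel, y₂/y₁ = ½[√(1 + 8Fr₁²) − 1] = ½[√167.2 − 1] = 5.97.
y₂ = 5.97 × 0.474 = 2.83 m.
Tailwater y_tw = 1.89 m: y_tw < y₂, so the jump is swept downstream.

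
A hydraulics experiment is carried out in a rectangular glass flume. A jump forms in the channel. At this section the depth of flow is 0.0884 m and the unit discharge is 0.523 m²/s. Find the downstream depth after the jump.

y₂ = 0.751 m

V₁ = q/y₁ = 0.523/0.0884 = 5.92 m/s. Fr₁ = V₁/√(g·y₁) = 5.92/√(9.81×0.0884) = 6.35.
By Bélanger, y₂/y₁ = ½[√(1 + 8Fr₁²) − 1] = ½[√323.9 − 1] = 8.50.
y₂ = 8.50 × 0.0884 = 0.751 m.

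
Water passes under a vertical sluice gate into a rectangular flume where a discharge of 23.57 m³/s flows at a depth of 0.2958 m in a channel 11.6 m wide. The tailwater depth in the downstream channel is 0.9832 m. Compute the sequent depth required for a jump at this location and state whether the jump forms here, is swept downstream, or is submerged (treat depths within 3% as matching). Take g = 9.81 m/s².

y₂ = 1.545 m; the jump is swept downstream

q = Q/b = 23.57/11.6 = 2.032 m²/s; V₁ = q/y₁ = 6.869 m/s. Fr₁ = V₁/√(g·y₁) = 4.032.
Conjugate-depth relation: y₂/y₁ = ½[√(1 + 8Fr₁²) − 1] = ½[√131.09 − 1] = 5.225.
y₂ = 5.225 × 0.2958 = 1.545 m.
Tailwater y_tw = 0.9832 m: y_tw < y₂, so the jump is swept downstream.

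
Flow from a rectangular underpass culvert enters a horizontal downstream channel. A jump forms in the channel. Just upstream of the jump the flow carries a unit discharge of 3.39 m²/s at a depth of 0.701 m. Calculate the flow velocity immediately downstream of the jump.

V₁ = q/y₁ = 3.39/0.701 = 4.84 m/s. Fr₁ = V₁/√(g·y₁) = 4.84/√(9.81×0.701) = 1.84.
From the momentum equation for a rectangular channel, y₂/y₁ = ½[√(1 + 8Fr₁²) − 1] = ½[√28.21 − 1] = 2.16.
y₂ = 2.16 × 0.701 = 1.51 m.
V₂ = q/y₂ = 3.39/1.51 = 2.24 m/s.

V₂ = 2.24 m/s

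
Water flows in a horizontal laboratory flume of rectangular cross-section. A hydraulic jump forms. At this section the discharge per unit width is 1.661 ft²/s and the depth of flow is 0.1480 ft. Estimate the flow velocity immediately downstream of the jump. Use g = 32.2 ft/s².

V₁ = q/y₁ = 1.661/0.1480 = 11.22 ft/s. Fr₁ = V₁/√(g·y₁) = 11.22/√(32.2×0.1480) = 5.141.
Bélanger equation: y₂/y₁ = ½[√(1 + 8Fr₁²) − 1] = ½[√212.44 − 1] = 6.788.
y₂ = 6.788 × 0.1480 = 1.005 ft.
V₂ = q/y₂ = 1.661/1.005 = 1.653 ft/s.

V₂ = 1.653 ft/s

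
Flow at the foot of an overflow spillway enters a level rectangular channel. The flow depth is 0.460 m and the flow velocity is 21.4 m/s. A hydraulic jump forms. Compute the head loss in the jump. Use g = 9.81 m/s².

Fr₁ = V₁/√(g·y₁) = 21.4/√(9.81×0.460) = 10.1.
From the momentum equation for a rectangular channel, y₂/y₁ = ½[√(1 + 8Fr₁²) − 1] = ½[√812.9 − 1] = 13.8.
y₂ = 13.8 × 0.460 = 6.33 m.
q = V₁·y₁ = 21.4 × 0.460 = 9.84 m²/s. V₂ = q/y₂ = 9.84/6.33 = 1.56 m/s. E₁ = y₁ + V₁²/2g = 23.8 m; E₂ = y₂ + V₂²/2g = 6.45 m. ΔE = E₁ − E₂ = 17.4 m.

ΔE = 17.4 m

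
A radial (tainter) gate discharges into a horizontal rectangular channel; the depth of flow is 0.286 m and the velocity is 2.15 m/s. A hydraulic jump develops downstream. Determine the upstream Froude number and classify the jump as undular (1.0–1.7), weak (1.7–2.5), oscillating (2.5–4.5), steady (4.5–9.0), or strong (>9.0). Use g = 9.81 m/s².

Fr₁ = 1.28; undular jump

Fr₁ = V₁/√(g·y₁) = 2.15/√(9.81×0.286) = 1.28.
Fr₁ = 1.28 lies in the undular range.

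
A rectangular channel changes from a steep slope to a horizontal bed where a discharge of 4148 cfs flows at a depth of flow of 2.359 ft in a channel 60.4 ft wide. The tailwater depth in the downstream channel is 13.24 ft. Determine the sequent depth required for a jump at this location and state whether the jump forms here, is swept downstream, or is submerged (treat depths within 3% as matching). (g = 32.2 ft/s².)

q = Q/b = 4148/60.4 = 68.68 ft²/s; V₁ = q/y₁ = 29.11 ft/s. Fr₁ = V₁/√(g·y₁) = 3.340.
Sequent-depth ratio: y₂/y₁ = ½[√(1 + 8Fr₁²) − 1] = ½[√90.259 − 1] = 4.250.
y₂ = 4.250 × 2.359 = 10.03 ft.
Tailwater y_tw = 13.24 ft: y_tw > y₂, so the jump is submerged.

y₂ = 10.03 ft; the jump is submerged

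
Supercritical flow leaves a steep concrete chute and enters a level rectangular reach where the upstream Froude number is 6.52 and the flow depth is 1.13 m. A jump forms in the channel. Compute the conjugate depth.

Fr₁ = 6.52 (given).
By Bélanger, y₂/y₁ = ½[√(1 + 8Fr₁²) − 1] = ½[√341.1 − 1] = 8.73.
y₂ = 8.73 × 1.13 = 9.87 m.

y₂ = 9.87 m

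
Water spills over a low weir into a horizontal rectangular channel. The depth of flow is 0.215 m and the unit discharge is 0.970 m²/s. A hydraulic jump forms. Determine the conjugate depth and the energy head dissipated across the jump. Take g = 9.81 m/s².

y₂ = 0.843 m; ΔE = 0.342 m

V₁ = q/y₁ = 0.970/0.215 = 4.51 m/s. Fr₁ = V₁/√(g·y₁) = 4.51/√(9.81×0.215) = 3.11.
Sequent-depth ratio: y₂/y₁ = ½[√(1 + 8Fr₁²) − 1] = ½[√78.21 − 1] = 3.92.
y₂ = 3.92 × 0.215 = 0.843 m.
V₂ = q/y₂ = 0.970/0.843 = 1.15 m/s. E₁ = y₁ + V₁²/2g = 1.25 m; E₂ = y₂ + V₂²/2g = 0.911 m. ΔE = E₁ − E₂ = 0.342 m.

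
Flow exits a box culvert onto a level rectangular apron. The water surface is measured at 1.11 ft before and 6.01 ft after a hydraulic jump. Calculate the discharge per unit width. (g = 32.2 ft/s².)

For a rectangular channel the momentum equation gives q² = ½·g·y₁·y₂·(y₁ + y₂) = ½×32.2×1.11×6.01×7.12 = 765.
q = √765 = 27.7 ft²/s.

q = 27.7 ft²/s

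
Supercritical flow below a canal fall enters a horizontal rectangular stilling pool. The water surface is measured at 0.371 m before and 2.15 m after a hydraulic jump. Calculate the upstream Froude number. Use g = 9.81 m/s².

Fr₁ = 4.44

For a rectangular channel the momentum equation gives q² = ½·g·y₁·y₂·(y₁ + y₂) = ½×9.81×0.371×2.15×2.52 = 9.86.
q = √9.86 = 3.14 m²/s.
V₁ = q/y₁ = 8.47 m/s; Fr₁ = V₁/√(g·y₁) = 4.44.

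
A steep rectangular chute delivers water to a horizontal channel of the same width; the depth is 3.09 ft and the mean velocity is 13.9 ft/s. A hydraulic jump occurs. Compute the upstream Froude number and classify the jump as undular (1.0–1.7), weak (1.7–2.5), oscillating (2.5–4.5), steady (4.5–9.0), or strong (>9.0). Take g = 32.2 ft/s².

Fr₁ = 1.39; undular jump

Fr₁ = V₁/√(g·y₁) = 13.9/√(32.2×3.09) = 1.39.
Fr₁ = 1.39 lies in the undular range.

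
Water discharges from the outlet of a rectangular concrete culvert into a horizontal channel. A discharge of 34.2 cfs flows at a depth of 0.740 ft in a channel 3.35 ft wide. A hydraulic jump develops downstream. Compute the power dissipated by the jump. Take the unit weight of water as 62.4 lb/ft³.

q = Q/b = 34.2/3.35 = 10.2 ft²/s; V₁ = q/y₁ = 13.8 ft/s. Fr₁ = V₁/√(g·y₁) = 2.83.
Bélanger equation: y₂/y₁ = ½[√(1 + 8Fr₁²) − 1] = ½[√64.90 − 1] = 3.53.
y₂ = 3.53 × 0.740 = 2.61 ft.
Head loss: ΔE = (y₂ − y₁)³/(4y₁y₂) = (2.61 − 0.740)³/(4×0.740×2.61) = 6.55/7.73 = 0.847 ft.
P = γ·Q·ΔE/550 = 62.4 × 34.2 × 0.847 / 550 = 3.29 hp.

P = 3.29 hp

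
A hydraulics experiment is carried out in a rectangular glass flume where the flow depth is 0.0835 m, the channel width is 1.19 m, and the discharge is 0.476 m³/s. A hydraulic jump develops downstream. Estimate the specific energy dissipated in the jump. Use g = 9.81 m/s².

q = Q/b = 0.476/1.19 = 0.400 m²/s; V₁ = q/y₁ = 4.79 m/s. Fr₁ = V₁/√(g·y₁) = 5.29.
Sequent-depth ratio: y₂/y₁ = ½[√(1 + 8Fr₁²) − 1] = ½[√225.1 − 1] = 7.00.
y₂ = 7.00 × 0.0835 = 0.585 m.
V₂ = q/y₂ = 0.400/0.585 = 0.684 m/s. E₁ = y₁ + V₁²/2g = 1.25 m; E₂ = y₂ + V₂²/2g = 0.609 m. ΔE = E₁ − E₂ = 0.645 m.

ΔE = 0.645 m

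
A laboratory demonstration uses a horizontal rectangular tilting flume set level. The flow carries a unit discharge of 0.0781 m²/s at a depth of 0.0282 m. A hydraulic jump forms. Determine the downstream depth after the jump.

V₁ = q/y₁ = 0.0781/0.0282 = 2.77 m/s. Fr₁ = V₁/√(g·y₁) = 2.77/√(9.81×0.0282) = 5.27.
Sequent-depth ratio: y₂/y₁ = ½[√(1 + 8Fr₁²) − 1] = ½[√222.8 − 1] = 6.96.
y₂ = 6.96 × 0.0282 = 0.196 m.

y₂ = 0.196 m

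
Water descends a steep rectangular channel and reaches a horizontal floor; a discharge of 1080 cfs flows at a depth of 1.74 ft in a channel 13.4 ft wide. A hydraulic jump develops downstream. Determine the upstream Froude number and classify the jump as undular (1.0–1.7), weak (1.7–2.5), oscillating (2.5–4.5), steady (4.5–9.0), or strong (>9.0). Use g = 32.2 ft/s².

q = Q/b = 1080/13.4 = 80.6 ft²/s; V₁ = q/y₁ = 46.3 ft/s. Fr₁ = V₁/√(g·y₁) = 6.19.
Fr₁ = 6.19 lies in the steady range.

Fr₁ = 6.19; steady jump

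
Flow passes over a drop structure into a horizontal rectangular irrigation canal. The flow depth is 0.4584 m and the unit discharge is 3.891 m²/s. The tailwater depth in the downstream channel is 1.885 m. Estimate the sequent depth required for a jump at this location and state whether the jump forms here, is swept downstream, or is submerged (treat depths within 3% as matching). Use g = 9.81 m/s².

y₂ = 2.376 m; the jump is swept downstream

V₁ = q/y₁ = 3.891/0.4584 = 8.488 m/s. Fr₁ = V₁/√(g·y₁) = 8.488/√(9.81×0.4584) = 4.003.
Sequent-depth ratio: y₂/y₁ = ½[√(1 + 8Fr₁²) − 1] = ½[√129.18 − 1] = 5.183.
y₂ = 5.183 × 0.4584 = 2.376 m.
Tailwater y_tw = 1.885 m: y_tw < y₂, so the jump is swept downstream.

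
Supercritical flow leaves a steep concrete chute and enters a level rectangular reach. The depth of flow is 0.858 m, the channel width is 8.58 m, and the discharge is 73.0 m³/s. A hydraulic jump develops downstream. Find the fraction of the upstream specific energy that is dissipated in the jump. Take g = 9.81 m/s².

q = Q/b = 73.0/8.58 = 8.51 m²/s; V₁ = q/y₁ = 9.92 m/s. Fr₁ = V₁/√(g·y₁) = 3.42.
Sequent-depth ratio: y₂/y₁ = ½[√(1 + 8Fr₁²) − 1] = ½[√94.46 − 1] = 4.36.
y₂ = 4.36 × 0.858 = 3.74 m.
E₁ = y₁ + V₁²/2g = 5.87 m. ΔE = (y₂ − y₁)³/(4y₁y₂) = 1.87 m. ΔE/E₁ = 1.87/5.87 = 0.318.

ΔE/E₁ = 0.318 (31.8%)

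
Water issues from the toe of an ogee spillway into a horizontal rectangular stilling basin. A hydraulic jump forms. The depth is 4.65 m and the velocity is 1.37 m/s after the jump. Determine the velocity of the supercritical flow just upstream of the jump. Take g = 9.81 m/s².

V₁ = 17.9 m/s

Fr₂ = V₂/√(g·y₂) = 1.37/√(9.81×4.65) = 0.203.
From the momentum equation (using Fr₂), y₁/y₂ = ½[√(1 + 8Fr₂²) − 1] = ½[√1.329 − 1] = 0.0764.
y₁ = 0.0764 × 4.65 = 0.355 m.
V₁ = q/y₁ = 6.37/0.355 = 17.9 m/s.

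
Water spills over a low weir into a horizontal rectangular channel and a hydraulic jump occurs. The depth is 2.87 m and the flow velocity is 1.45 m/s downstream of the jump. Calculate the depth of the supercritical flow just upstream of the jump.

y₁ = 0.379 m

Fr₂ = V₂/√(g·y₂) = 1.45/√(9.81×2.87) = 0.273.
Since the conjugate-depth ratio holds either way, y₁/y₂ = ½[√(1 + 8Fr₂²) − 1] = ½[√1.597 − 1] = 0.132.
y₁ = 0.132 × 2.87 = 0.379 m.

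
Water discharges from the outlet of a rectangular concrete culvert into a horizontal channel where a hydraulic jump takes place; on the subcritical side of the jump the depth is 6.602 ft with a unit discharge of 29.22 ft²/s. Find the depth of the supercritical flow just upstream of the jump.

y₁ = 1.050 ft

V₂ = q/y₂ = 29.22/6.602 = 4.426 ft/s; Fr₂ = V₂/√(g·y₂) = 0.3036.
From the momentum equation (using Fr₂), y₁/y₂ = ½[√(1 + 8Fr₂²) − 1] = ½[√1.7372 − 1] = 0.1590.
y₁ = 0.1590 × 6.602 = 1.050 ft.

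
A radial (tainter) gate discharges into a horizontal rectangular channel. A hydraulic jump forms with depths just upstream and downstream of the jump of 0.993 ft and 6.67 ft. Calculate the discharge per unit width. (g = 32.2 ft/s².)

q = 28.6 ft²/s

For a rectangular channel the momentum equation gives q² = ½·g·y₁·y₂·(y₁ + y₂) = ½×32.2×0.993×6.67×7.66 = 817.
q = √817 = 28.6 ft²/s.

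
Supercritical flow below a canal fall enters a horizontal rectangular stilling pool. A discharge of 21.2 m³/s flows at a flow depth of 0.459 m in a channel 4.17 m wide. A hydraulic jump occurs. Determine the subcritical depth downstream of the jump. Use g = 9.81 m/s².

q = Q/b = 21.2/4.17 = 5.08 m²/s; V₁ = q/y₁ = 11.1 m/s. Fr₁ = V₁/√(g·y₁) = 5.22.
Bélanger equation: y₂/y₁ = ½[√(1 + 8Fr₁²) − 1] = ½[√219.0 − 1] = 6.90.
y₂ = 6.90 × 0.459 = 3.17 m.

y₂ = 3.17 m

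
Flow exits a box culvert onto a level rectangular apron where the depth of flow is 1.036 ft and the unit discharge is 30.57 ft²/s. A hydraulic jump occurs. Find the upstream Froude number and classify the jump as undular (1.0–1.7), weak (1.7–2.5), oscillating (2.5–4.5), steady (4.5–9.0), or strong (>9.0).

V₁ = q/y₁ = 30.57/1.036 = 29.51 ft/s. Fr₁ = V₁/√(g·y₁) = 29.51/√(32.2×1.036) = 5.109.
Fr₁ = 5.109 lies in the steady range.

Fr₁ = 5.109; steady jump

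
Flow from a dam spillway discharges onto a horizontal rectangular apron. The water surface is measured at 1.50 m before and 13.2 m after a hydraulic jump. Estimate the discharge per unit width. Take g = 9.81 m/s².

q = 37.8 m²/s

For a rectangular channel the momentum equation gives q² = ½·g·y₁·y₂·(y₁ + y₂) = ½×9.81×1.50×13.2×14.7 = 1428.
q = √1428 = 37.8 m²/s.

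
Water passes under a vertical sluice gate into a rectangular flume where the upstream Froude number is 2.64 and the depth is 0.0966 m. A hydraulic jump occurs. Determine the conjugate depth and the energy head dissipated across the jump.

Fr₁ = 2.64 (given).
By Bélanger, y₂/y₁ = ½[√(1 + 8Fr₁²) − 1] = ½[√56.76 − 1] = 3.27.
y₂ = 3.27 × 0.0966 = 0.316 m.
Head loss: ΔE = (y₂ − y₁)³/(4y₁y₂) = (0.316 − 0.0966)³/(4×0.0966×0.316) = 0.0105/0.122 = 0.0861 m.

y₂ = 0.316 m; ΔE = 0.0861 m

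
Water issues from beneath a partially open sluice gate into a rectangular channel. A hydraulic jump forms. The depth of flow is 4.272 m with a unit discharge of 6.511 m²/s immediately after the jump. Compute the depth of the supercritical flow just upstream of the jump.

V₂ = q/y₂ = 6.511/4.272 = 1.524 m/s; Fr₂ = V₂/√(g·y₂) = 0.2354.
From the momentum equation (using Fr₂), y₁/y₂ = ½[√(1 + 8Fr₂²) − 1] = ½[√1.4434 − 1] = 0.1007.
y₁ = 0.1007 × 4.272 = 0.4302 m.

y₁ = 0.4302 m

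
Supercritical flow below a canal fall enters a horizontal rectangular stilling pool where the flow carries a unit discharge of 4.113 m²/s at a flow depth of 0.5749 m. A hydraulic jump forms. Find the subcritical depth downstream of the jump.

y₂ = 2.179 m

V₁ = q/y₁ = 4.113/0.5749 = 7.154 m/s. Fr₁ = V₁/√(g·y₁) = 7.154/√(9.81×0.5749) = 3.013.
From the momentum equation for a rectangular channel, y₂/y₁ = ½[√(1 + 8Fr₁²) − 1] = ½[√73.604 − 1] = 3.790.
y₂ = 3.790 × 0.5749 = 2.179 m.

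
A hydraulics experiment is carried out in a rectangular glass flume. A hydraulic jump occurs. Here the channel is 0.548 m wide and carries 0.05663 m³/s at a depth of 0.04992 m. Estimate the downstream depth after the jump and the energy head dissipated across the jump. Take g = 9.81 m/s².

q = Q/b = 0.05663/0.548 = 0.1033 m²/s; V₁ = q/y₁ = 2.070 m/s. Fr₁ = V₁/√(g·y₁) = 2.958.
Sequent-depth ratio: y₂/y₁ = ½[√(1 + 8Fr₁²) − 1] = ½[√71.005 − 1] = 3.713.
y₂ = 3.713 × 0.04992 = 0.1854 m.
V₂ = q/y₂ = 0.1033/0.1854 = 0.5575 m/s. E₁ = y₁ + V₁²/2g = 0.2683 m; E₂ = y₂ + V₂²/2g = 0.2012 m. ΔE = E₁ − E₂ = 0.06713 m.

y₂ = 0.1854 m; ΔE = 0.06713 m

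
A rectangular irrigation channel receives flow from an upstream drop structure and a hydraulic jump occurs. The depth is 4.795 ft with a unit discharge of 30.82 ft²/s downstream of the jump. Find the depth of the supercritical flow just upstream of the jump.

y₁ = 1.851 ft

V₂ = q/y₂ = 30.82/4.795 = 6.428 ft/s; Fr₂ = V₂/√(g·y₂) = 0.5173.
From the momentum equation (using Fr₂), y₁/y₂ = ½[√(1 + 8Fr₂²) − 1] = ½[√3.1406 − 1] = 0.3861.
y₁ = 0.3861 × 4.795 = 1.851 ft.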